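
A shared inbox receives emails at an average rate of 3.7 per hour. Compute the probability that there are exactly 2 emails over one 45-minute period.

Over the interval, μ = 3.7 × 0.75 = 2.775 (a 45-minute period = 0.75 hours).
P(N = 2) = e^(−μ) μ^2/2! = e^(−2.775) · 2.775^2/2 ≈ 0.2401.

0.2401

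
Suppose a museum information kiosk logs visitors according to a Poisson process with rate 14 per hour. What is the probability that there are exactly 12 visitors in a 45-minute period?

Over the interval, μ = 14 × 0.75 = 10.5 (a 45-minute period = 0.75 hours).
P(N = 12) = e^(−μ) μ^12/12! = e^(−10.5) · 10.5^12/479001600 ≈ 0.1032.

0.1032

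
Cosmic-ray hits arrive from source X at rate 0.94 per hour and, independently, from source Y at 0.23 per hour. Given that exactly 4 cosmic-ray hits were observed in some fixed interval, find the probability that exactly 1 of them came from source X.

Given the total, each event is independently from source X with probability p = λ_X/(λ_X+λ_Y) = 0.94/1.17 ≈ 0.8034.
So K ~ Binomial(4, 0.94/1.17): P(K = 1) = C(4,1) · (0.94/1.17)^1 · (0.23/1.17)^3 ≈ 0.0244.

0.0244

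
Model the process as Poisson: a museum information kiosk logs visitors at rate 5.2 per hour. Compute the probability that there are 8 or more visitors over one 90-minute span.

0.5188

Over the interval, μ = 5.2 × 1.5 = 7.8 (a 90-minute span = 1.5 hours).
P(N ≥ 8) = 1 − P(N ≤ 7) = 1 − Σ_{j=0}^{7} e^(−μ) μ^j/j! ≈ 0.5188.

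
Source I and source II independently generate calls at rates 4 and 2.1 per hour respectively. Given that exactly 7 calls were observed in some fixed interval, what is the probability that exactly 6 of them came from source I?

Given the total, each event is independently from source I with probability p = λ_I/(λ_I+λ_II) = 4/6.1 ≈ 0.6557.
So K ~ Binomial(7, 4/6.1): P(K = 6) = C(7,6) · (4/6.1)^6 · (2.1/6.1)^1 ≈ 0.1916.

0.1916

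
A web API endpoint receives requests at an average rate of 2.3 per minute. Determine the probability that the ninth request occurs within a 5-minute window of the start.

Over the interval, μ = 2.3 × 5 = 11.5 (a 5-minute window = 5 minutes).
The ninth arrival falls in the interval iff at least 9 events occur there: P(S_9 ≤ t) = P(N ≥ 9) = 1 − P(N ≤ 8) ≈ 0.8094.

0.8094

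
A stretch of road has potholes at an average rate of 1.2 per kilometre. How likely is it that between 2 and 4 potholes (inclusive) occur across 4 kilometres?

0.4285

Over the interval, μ = 1.2 × 4 = 4.8 (4 kilometres).
P(2 ≤ N ≤ 4) = Σ_{j=2}^{4} e^(−4.8) · 4.8^j/j! ≈ 0.4285.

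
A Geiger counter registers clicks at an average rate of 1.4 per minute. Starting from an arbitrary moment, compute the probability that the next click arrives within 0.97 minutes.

Inter-arrival times are exponential with rate λ = 1.4 per minute.
P(T ≤ 0.97) = 1 − e^(−λt) = 1 − e^(−1.4 × 0.97) = 1 − e^(−1.358) ≈ 0.7428.

0.7428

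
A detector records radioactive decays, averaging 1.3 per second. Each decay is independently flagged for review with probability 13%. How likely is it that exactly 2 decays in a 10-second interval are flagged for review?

Thinning: the decays that are flagged for review themselves form a Poisson process with rate 0.13 × 1.3 = 0.169 per second.
Over the interval, μ = 0.169 × 10 = 1.69 (a 10-second interval = 10 seconds).
P(N = 2) = e^(−1.69) · 1.69^2/2! ≈ 0.2635.

0.2635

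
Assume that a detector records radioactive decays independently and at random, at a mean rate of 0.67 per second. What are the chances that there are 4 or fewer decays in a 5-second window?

Over the interval, μ = 0.67 × 5 = 3.35 (a 5-second window = 5 seconds).
P(N ≤ 4) = Σ_{j=0}^{4} e^(−μ) μ^j/j! ≈ 0.7534.

0.7534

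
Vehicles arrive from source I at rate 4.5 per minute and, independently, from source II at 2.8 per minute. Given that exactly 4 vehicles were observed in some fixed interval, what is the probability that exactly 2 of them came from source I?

Given the total, each event is independently from source I with probability p = λ_I/(λ_I+λ_II) = 4.5/7.3 ≈ 0.6164.
So K ~ Binomial(4, 4.5/7.3): P(K = 2) = C(4,2) · (4.5/7.3)^2 · (2.8/7.3)^2 ≈ 0.3354.

0.3354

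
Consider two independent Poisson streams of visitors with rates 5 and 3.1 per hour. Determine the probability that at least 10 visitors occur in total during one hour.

0.2959

Independent Poisson processes superpose: combined rate λ = 5 + 3.1 = 8.1 per hour.
So μ = 8.1.
P(N ≥ 10) = 1 − P(N ≤ 9) ≈ 0.2959.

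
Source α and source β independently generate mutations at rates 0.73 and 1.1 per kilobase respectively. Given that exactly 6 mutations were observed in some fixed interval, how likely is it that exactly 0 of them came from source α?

0.0472

Given the total, each event is independently from source α with probability p = λ_α/(λ_α+λ_β) = 0.73/1.83 ≈ 0.3989.
So K ~ Binomial(6, 0.73/1.83): P(K = 0) = C(6,0) · (0.73/1.83)^0 · (1.1/1.83)^6 ≈ 0.0472.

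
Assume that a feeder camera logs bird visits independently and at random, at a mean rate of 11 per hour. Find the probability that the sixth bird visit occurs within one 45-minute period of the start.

0.8306

Over the interval, μ = 11 × 0.75 = 8.25 (a 45-minute period = 0.75 hours).
The sixth arrival falls in the interval iff at least 6 events occur there: P(S_6 ≤ t) = P(N ≥ 6) = 1 − P(N ≤ 5) ≈ 0.8306.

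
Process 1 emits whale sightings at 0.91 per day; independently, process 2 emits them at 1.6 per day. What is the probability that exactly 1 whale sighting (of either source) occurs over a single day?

0.2040

Independent Poisson processes superpose: combined rate λ = 0.91 + 1.6 = 2.51 per day.
So μ = 2.51.
P(N = 1) = e^(−2.51) · 2.51^1/1! ≈ 0.2040.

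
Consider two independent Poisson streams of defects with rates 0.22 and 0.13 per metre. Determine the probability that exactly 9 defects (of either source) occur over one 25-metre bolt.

Independent Poisson processes superpose: combined rate λ = 0.22 + 0.13 = 0.35 per metre.
Over the interval, μ = 0.35 × 25 = 8.75 (a 25-metre bolt = 25 metres).
P(N = 9) = e^(−8.75) · 8.75^9/9! ≈ 0.1313.

0.1313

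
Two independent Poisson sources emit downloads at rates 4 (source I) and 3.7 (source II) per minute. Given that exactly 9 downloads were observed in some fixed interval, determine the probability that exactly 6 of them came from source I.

0.1832

Given the total, each event is independently from source I with probability p = λ_I/(λ_I+λ_II) = 4/7.7 ≈ 0.5195.
So K ~ Binomial(9, 4/7.7): P(K = 6) = C(9,6) · (4/7.7)^6 · (3.7/7.7)^3 ≈ 0.1832.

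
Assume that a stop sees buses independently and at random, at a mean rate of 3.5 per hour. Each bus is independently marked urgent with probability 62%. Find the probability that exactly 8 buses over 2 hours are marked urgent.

Thinning: the buses that are marked urgent themselves form a Poisson process with rate 0.62 × 3.5 = 2.17 per hour.
Over the interval, μ = 2.17 × 2 = 4.34 (2 hours).
P(N = 8) = e^(−4.34) · 4.34^8/8! ≈ 0.0407.

0.0407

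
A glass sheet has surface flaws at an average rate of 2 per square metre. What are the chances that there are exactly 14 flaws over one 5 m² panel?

0.0521

Over the interval, μ = 2 × 5 = 10 (a 5 m² panel = 5 square metres).
P(N = 14) = e^(−μ) μ^14/14! = e^(−10) · 10^14/87178291200 ≈ 0.0521.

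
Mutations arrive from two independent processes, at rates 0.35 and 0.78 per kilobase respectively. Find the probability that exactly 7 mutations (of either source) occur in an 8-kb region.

0.1161

Independent Poisson processes superpose: combined rate λ = 0.35 + 0.78 = 1.13 per kilobase.
Over the interval, μ = 1.13 × 8 = 9.04 (an 8-kb region = 8 kilobases).
P(N = 7) = e^(−9.04) · 9.04^7/7! ≈ 0.1161.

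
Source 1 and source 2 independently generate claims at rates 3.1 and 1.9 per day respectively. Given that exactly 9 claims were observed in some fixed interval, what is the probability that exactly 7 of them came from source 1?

Given the total, each event is independently from source 1 with probability p = λ_1/(λ_1+λ_2) = 3.1/5 = 0.6200.
So K ~ Binomial(9, 3.1/5): P(K = 7) = C(9,7) · (3.1/5)^7 · (1.9/5)^2 ≈ 0.1831.

0.1831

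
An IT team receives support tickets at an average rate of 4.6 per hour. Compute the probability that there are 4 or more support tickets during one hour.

With mean μ = 4.6 per hour,
P(N ≥ 4) = 1 − P(N ≤ 3) = 1 − Σ_{j=0}^{3} e^(−μ) μ^j/j! ≈ 0.6743.

0.6743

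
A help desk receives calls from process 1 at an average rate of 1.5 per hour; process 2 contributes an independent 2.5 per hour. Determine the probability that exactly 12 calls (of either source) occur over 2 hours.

0.0481

Independent Poisson processes superpose: combined rate λ = 1.5 + 2.5 = 4 per hour.
Over the interval, μ = 4 × 2 = 8 (2 hours).
P(N = 12) = e^(−8) · 8^12/12! ≈ 0.0481.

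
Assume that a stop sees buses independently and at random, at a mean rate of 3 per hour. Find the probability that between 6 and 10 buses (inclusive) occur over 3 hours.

0.5903

Over the interval, μ = 3 × 3 = 9 (3 hours).
P(6 ≤ N ≤ 10) = Σ_{j=6}^{10} e^(−9) · 9^j/j! ≈ 0.5903.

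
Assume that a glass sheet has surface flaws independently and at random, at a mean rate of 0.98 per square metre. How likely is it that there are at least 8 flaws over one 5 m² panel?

0.1231

Over the interval, μ = 0.98 × 5 = 4.9 (a 5 m² panel = 5 square metres).
P(N ≥ 8) = 1 − P(N ≤ 7) = 1 − Σ_{j=0}^{7} e^(−μ) μ^j/j! ≈ 0.1231.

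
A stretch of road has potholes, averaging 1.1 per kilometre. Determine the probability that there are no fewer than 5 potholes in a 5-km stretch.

Over the interval, μ = 1.1 × 5 = 5.5 (a 5-km stretch = 5 kilometres).
P(N ≥ 5) = 1 − P(N ≤ 4) = 1 − Σ_{j=0}^{4} e^(−μ) μ^j/j! ≈ 0.6425.

0.6425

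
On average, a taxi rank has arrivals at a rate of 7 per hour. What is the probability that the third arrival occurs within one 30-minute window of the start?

Over the interval, μ = 7 × 0.5 = 3.5 (a 30-minute window = 0.5 hours).
The third arrival falls in the interval iff at least 3 events occur there: P(S_3 ≤ t) = P(N ≥ 3) = 1 − P(N ≤ 2) ≈ 0.6792.

0.6792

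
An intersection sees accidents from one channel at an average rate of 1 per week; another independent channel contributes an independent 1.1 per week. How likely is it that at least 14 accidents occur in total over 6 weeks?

0.3831

Independent Poisson processes superpose: combined rate λ = 1 + 1.1 = 2.1 per week.
Over the interval, μ = 2.1 × 6 = 12.6 (6 weeks).
P(N ≥ 14) = 1 − P(N ≤ 13) ≈ 0.3831.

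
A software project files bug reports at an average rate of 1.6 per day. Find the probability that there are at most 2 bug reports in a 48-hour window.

0.3799

Over the interval, μ = 1.6 × 2 = 3.2 (a 48-hour window = 2 days).
P(N ≤ 2) = Σ_{j=0}^{2} e^(−μ) μ^j/j! ≈ 0.3799.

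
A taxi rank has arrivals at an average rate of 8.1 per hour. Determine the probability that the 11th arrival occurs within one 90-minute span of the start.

Over the interval, μ = 8.1 × 1.5 = 12.15 (a 90-minute span = 1.5 hours).
The 11th arrival falls in the interval iff at least 11 events occur there: P(S_11 ≤ t) = P(N ≥ 11) = 1 − P(N ≤ 10) ≈ 0.6683.

0.6683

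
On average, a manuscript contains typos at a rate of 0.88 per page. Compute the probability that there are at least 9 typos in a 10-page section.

0.5177

Over the interval, μ = 0.88 × 10 = 8.8 (a 10-page section = 10 pages).
P(N ≥ 9) = 1 − P(N ≤ 8) = 1 − Σ_{j=0}^{8} e^(−μ) μ^j/j! ≈ 0.5177.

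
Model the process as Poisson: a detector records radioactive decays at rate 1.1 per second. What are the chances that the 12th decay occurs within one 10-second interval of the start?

Over the interval, μ = 1.1 × 10 = 11 (a 10-second interval = 10 seconds).
The 12th arrival falls in the interval iff at least 12 events occur there: P(S_12 ≤ t) = P(N ≥ 12) = 1 − P(N ≤ 11) ≈ 0.4207.

0.4207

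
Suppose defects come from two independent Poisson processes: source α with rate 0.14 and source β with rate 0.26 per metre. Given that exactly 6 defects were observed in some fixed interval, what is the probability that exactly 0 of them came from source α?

Given the total, each event is independently from source α with probability p = λ_α/(λ_α+λ_β) = 0.14/0.4 = 0.3500.
So K ~ Binomial(6, 0.14/0.4): P(K = 0) = C(6,0) · (0.14/0.4)^0 · (0.26/0.4)^6 ≈ 0.0754.

0.0754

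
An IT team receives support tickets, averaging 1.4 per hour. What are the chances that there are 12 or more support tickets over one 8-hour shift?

0.4446

Over the interval, μ = 1.4 × 8 = 11.2 (an 8-hour shift = 8 hours).
P(N ≥ 12) = 1 − P(N ≤ 11) = 1 − Σ_{j=0}^{11} e^(−μ) μ^j/j! ≈ 0.4446.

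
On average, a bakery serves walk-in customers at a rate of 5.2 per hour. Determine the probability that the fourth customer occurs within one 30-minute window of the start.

0.2640

Over the interval, μ = 5.2 × 0.5 = 2.6 (a 30-minute window = 0.5 hours).
The fourth arrival falls in the interval iff at least 4 events occur there: P(S_4 ≤ t) = P(N ≥ 4) = 1 − P(N ≤ 3) ≈ 0.2640.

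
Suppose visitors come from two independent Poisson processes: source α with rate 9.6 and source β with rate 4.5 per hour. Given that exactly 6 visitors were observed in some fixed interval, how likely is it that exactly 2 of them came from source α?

0.0721

Given the total, each event is independently from source α with probability p = λ_α/(λ_α+λ_β) = 9.6/14.1 ≈ 0.6809.
So K ~ Binomial(6, 9.6/14.1): P(K = 2) = C(6,2) · (9.6/14.1)^2 · (4.5/14.1)^4 ≈ 0.0721.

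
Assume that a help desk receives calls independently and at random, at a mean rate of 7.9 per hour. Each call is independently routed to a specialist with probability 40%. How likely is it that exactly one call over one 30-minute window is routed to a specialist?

Thinning: the calls that are routed to a specialist themselves form a Poisson process with rate 0.4 × 7.9 = 3.16 per hour.
Over the interval, μ = 3.16 × 0.5 = 1.58 (a 30-minute window = 0.5 hours).
P(N = 1) = e^(−1.58) · 1.58^1/1! ≈ 0.3254.

0.3254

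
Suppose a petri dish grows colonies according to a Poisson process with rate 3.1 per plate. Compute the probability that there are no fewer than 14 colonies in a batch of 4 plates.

Over the interval, μ = 3.1 × 4 = 12.4 (a batch of 4 plates = 4 plates).
P(N ≥ 14) = 1 − P(N ≤ 13) = 1 − Σ_{j=0}^{13} e^(−μ) μ^j/j! ≈ 0.3613.

0.3613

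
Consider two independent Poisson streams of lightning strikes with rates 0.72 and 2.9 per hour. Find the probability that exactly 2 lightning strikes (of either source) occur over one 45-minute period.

0.2440

Independent Poisson processes superpose: combined rate λ = 0.72 + 2.9 = 3.62 per hour.
Over the interval, μ = 3.62 × 0.75 = 2.715 (a 45-minute period = 0.75 hours).
P(N = 2) = e^(−2.715) · 2.715^2/2! ≈ 0.2440.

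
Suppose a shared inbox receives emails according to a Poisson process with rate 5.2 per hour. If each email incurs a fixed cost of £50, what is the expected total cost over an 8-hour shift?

E[N] = 5.2 × 8 = 41.6 (an 8-hour shift = 8 hours); E[cost] = 41.6 × £50 = £2080.

£2080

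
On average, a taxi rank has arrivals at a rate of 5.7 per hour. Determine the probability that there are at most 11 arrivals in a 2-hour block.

Over the interval, μ = 5.7 × 2 = 11.4 (a 2-hour block = 2 hours).
P(N ≤ 11) = Σ_{j=0}^{11} e^(−μ) μ^j/j! ≈ 0.5316.

0.5316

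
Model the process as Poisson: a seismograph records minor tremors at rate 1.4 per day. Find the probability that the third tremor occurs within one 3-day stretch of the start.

0.7898

Over the interval, μ = 1.4 × 3 = 4.2 (a 3-day stretch = 3 days).
The third arrival falls in the interval iff at least 3 events occur there: P(S_3 ≤ t) = P(N ≥ 3) = 1 − P(N ≤ 2) ≈ 0.7898.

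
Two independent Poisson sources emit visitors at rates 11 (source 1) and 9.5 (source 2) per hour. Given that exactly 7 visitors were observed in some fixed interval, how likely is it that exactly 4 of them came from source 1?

0.2888

Given the total, each event is independently from source 1 with probability p = λ_1/(λ_1+λ_2) = 11/20.5 ≈ 0.5366.
So K ~ Binomial(7, 11/20.5): P(K = 4) = C(7,4) · (11/20.5)^4 · (9.5/20.5)^3 ≈ 0.2888.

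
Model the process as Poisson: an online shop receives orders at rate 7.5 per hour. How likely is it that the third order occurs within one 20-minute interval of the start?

0.4562

Over the interval, μ = 7.5 × 1/3 = 2.5 (a 20-minute interval = 1/3 hours).
The third arrival falls in the interval iff at least 3 events occur there: P(S_3 ≤ t) = P(N ≥ 3) = 1 − P(N ≤ 2) ≈ 0.4562.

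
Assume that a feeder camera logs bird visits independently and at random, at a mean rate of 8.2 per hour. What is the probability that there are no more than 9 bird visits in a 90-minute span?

Over the interval, μ = 8.2 × 1.5 = 12.3 (a 90-minute span = 1.5 hours).
P(N ≤ 9) = Σ_{j=0}^{9} e^(−μ) μ^j/j! ≈ 0.2172.

0.2172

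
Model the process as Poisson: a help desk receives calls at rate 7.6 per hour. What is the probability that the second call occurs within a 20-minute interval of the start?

Over the interval, μ = 7.6 × 1/3 ≈ 2.53333 (a 20-minute interval = 1/3 hours).
The second arrival falls in the interval iff at least 2 events occur there: P(S_2 ≤ t) = P(N ≥ 2) = 1 − P(N ≤ 1) ≈ 0.7195.

0.7195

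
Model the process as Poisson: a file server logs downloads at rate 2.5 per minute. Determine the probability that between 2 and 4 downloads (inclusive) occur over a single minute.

0.6039

With mean μ = 2.5 per minute,
P(2 ≤ N ≤ 4) = Σ_{j=2}^{4} e^(−2.5) · 2.5^j/j! ≈ 0.6039.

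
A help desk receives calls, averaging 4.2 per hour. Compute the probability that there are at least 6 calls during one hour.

0.2469

With mean μ = 4.2 per hour,
P(N ≥ 6) = 1 − P(N ≤ 5) = 1 − Σ_{j=0}^{5} e^(−μ) μ^j/j! ≈ 0.2469.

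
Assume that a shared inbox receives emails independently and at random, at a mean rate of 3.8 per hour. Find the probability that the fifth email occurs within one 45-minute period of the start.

Over the interval, μ = 3.8 × 0.75 = 2.85 (a 45-minute period = 0.75 hours).
The fifth arrival falls in the interval iff at least 5 events occur there: P(S_5 ≤ t) = P(N ≥ 5) = 1 − P(N ≤ 4) ≈ 0.1602.

0.1602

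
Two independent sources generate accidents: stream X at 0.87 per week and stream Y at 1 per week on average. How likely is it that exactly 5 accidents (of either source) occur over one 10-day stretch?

Independent Poisson processes superpose: combined rate λ = 0.87 + 1 = 1.87 per week.
Over the interval, μ = 1.87 × 10/7 ≈ 2.67143 (a 10-day stretch = 10/7 weeks).
P(N = 5) = e^(−2.67143) · 2.67143^5/5! ≈ 0.0784.

0.0784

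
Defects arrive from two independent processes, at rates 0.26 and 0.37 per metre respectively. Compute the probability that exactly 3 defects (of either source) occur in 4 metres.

Independent Poisson processes superpose: combined rate λ = 0.26 + 0.37 = 0.63 per metre.
Over the interval, μ = 0.63 × 4 = 2.52 (4 metres).
P(N = 3) = e^(−2.52) · 2.52^3/3! ≈ 0.2146.

0.2146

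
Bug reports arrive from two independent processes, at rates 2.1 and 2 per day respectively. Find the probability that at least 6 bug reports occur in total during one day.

0.2307

Independent Poisson processes superpose: combined rate λ = 2.1 + 2 = 4.1 per day.
So μ = 4.1.
P(N ≥ 6) = 1 − P(N ≤ 5) ≈ 0.2307.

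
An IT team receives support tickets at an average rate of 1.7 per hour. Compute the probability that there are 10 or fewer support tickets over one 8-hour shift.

Over the interval, μ = 1.7 × 8 = 13.6 (an 8-hour shift = 8 hours).
P(N ≤ 10) = Σ_{j=0}^{10} e^(−μ) μ^j/j! ≈ 0.2037.

0.2037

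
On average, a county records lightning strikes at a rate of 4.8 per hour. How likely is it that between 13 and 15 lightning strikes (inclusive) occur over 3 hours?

Over the interval, μ = 4.8 × 3 = 14.4 (3 hours).
P(13 ≤ N ≤ 15) = Σ_{j=13}^{15} e^(−14.4) · 14.4^j/j! ≈ 0.3090.

0.3090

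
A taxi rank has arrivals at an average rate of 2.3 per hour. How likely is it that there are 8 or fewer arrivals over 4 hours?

0.4296

Over the interval, μ = 2.3 × 4 = 9.2 (4 hours).
P(N ≤ 8) = Σ_{j=0}^{8} e^(−μ) μ^j/j! ≈ 0.4296.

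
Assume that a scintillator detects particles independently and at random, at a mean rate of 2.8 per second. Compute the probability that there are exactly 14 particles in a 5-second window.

0.1060

Over the interval, μ = 2.8 × 5 = 14 (a 5-second window = 5 seconds).
P(N = 14) = e^(−μ) μ^14/14! = e^(−14) · 14^14/87178291200 ≈ 0.1060.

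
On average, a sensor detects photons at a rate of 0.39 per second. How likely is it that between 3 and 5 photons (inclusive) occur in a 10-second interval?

0.5474

Over the interval, μ = 0.39 × 10 = 3.9 (a 10-second interval = 10 seconds).
P(3 ≤ N ≤ 5) = Σ_{j=3}^{5} e^(−3.9) · 3.9^j/j! ≈ 0.5474.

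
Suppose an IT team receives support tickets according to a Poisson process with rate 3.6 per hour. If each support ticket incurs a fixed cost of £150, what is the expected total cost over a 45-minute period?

E[N] = 3.6 × 0.75 = 2.7 (a 45-minute period = 0.75 hours); E[cost] = 2.7 × £150 = £405.

£405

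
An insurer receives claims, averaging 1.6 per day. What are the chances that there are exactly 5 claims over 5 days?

Over the interval, μ = 1.6 × 5 = 8 (5 days).
P(N = 5) = e^(−μ) μ^5/5! = e^(−8) · 8^5/120 ≈ 0.0916.

0.0916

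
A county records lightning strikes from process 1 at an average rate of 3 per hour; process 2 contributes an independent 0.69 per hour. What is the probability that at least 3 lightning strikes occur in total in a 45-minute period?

Independent Poisson processes superpose: combined rate λ = 3 + 0.69 = 3.69 per hour.
Over the interval, μ = 3.69 × 0.75 = 2.7675 (a 45-minute period = 0.75 hours).
P(N ≥ 3) = 1 − P(N ≤ 2) ≈ 0.5228.

0.5228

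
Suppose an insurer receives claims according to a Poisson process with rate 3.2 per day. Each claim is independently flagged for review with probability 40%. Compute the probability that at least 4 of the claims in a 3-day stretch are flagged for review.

Thinning: the claims that are flagged for review themselves form a Poisson process with rate 0.4 × 3.2 = 1.28 per day.
Over the interval, μ = 1.28 × 3 = 3.84 (a 3-day stretch = 3 days).
P(N ≥ 4) = 1 − P(N ≤ 3) ≈ 0.5347.

0.5347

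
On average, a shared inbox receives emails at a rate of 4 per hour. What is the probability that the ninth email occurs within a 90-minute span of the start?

Over the interval, μ = 4 × 1.5 = 6 (a 90-minute span = 1.5 hours).
The ninth arrival falls in the interval iff at least 9 events occur there: P(S_9 ≤ t) = P(N ≥ 9) = 1 − P(N ≤ 8) ≈ 0.1528.

0.1528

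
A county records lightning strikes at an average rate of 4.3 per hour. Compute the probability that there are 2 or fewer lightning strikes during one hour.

0.1974

With mean μ = 4.3 per hour,
P(N ≤ 2) = Σ_{j=0}^{2} e^(−μ) μ^j/j! ≈ 0.1974.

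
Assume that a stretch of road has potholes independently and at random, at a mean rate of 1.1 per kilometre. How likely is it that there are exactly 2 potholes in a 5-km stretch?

Over the interval, μ = 1.1 × 5 = 5.5 (a 5-km stretch = 5 kilometres).
P(N = 2) = e^(−μ) μ^2/2! = e^(−5.5) · 5.5^2/2 ≈ 0.0618.

0.0618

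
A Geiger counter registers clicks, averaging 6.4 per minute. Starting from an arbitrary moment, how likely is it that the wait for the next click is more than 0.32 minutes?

The wait for the next event is exponential with rate λ = 6.4 per minute.
P(T > 0.32) = e^(−λt) = e^(−6.4 × 0.32) = e^(−2.048) ≈ 0.1290.

0.1290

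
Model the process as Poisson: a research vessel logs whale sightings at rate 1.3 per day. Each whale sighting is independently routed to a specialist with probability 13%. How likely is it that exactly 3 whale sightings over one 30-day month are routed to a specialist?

Thinning: the whale sightings that are routed to a specialist themselves form a Poisson process with rate 0.13 × 1.3 = 0.169 per day.
Over the interval, μ = 0.169 × 30 = 5.07 (a 30-day month = 30 days).
P(N = 3) = e^(−5.07) · 5.07^3/3! ≈ 0.1365.

0.1365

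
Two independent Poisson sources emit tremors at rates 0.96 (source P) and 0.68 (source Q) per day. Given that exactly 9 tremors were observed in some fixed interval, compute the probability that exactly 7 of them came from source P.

Given the total, each event is independently from source P with probability p = λ_P/(λ_P+λ_Q) = 0.96/1.64 ≈ 0.5854.
So K ~ Binomial(9, 0.96/1.64): P(K = 7) = C(9,7) · (0.96/1.64)^7 · (0.68/1.64)^2 ≈ 0.1458.

0.1458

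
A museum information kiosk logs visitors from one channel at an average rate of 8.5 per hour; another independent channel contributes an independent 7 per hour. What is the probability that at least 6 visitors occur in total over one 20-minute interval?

0.4133

Independent Poisson processes superpose: combined rate λ = 8.5 + 7 = 15.5 per hour.
Over the interval, μ = 15.5 × 1/3 ≈ 5.16667 (a 20-minute interval = 1/3 hours).
P(N ≥ 6) = 1 − P(N ≤ 5) ≈ 0.4133.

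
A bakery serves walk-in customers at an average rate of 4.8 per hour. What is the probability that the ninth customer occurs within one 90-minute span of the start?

Over the interval, μ = 4.8 × 1.5 = 7.2 (a 90-minute span = 1.5 hours).
The ninth arrival falls in the interval iff at least 9 events occur there: P(S_9 ≤ t) = P(N ≥ 9) = 1 − P(N ≤ 8) ≈ 0.2973.

0.2973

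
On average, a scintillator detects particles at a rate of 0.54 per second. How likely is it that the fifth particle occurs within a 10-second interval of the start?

0.6267

Over the interval, μ = 0.54 × 10 = 5.4 (a 10-second interval = 10 seconds).
The fifth arrival falls in the interval iff at least 5 events occur there: P(S_5 ≤ t) = P(N ≥ 5) = 1 − P(N ≤ 4) ≈ 0.6267.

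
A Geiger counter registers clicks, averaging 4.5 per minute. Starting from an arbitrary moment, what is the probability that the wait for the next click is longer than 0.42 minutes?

0.1511

The wait for the next event is exponential with rate λ = 4.5 per minute.
P(T > 0.42) = e^(−λt) = e^(−4.5 × 0.42) = e^(−1.89) ≈ 0.1511.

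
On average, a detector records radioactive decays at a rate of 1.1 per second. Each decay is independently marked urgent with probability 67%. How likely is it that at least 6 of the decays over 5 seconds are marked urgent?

0.1678

Thinning: the decays that are marked urgent themselves form a Poisson process with rate 0.67 × 1.1 = 0.737 per second.
Over the interval, μ = 0.737 × 5 = 3.685 (5 seconds).
P(N ≥ 6) = 1 − P(N ≤ 5) ≈ 0.1678.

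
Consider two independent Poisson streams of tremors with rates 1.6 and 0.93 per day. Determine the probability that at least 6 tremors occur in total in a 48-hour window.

0.3946

Independent Poisson processes superpose: combined rate λ = 1.6 + 0.93 = 2.53 per day.
Over the interval, μ = 2.53 × 2 = 5.06 (a 48-hour window = 2 days).
P(N ≥ 6) = 1 − P(N ≤ 5) ≈ 0.3946.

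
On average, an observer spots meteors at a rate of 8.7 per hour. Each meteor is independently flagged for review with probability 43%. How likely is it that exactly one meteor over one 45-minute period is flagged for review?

Thinning: the meteors that are flagged for review themselves form a Poisson process with rate 0.43 × 8.7 = 3.741 per hour.
Over the interval, μ = 3.741 × 0.75 = 2.80575 (a 45-minute period = 0.75 hours).
P(N = 1) = e^(−2.80575) · 2.80575^1/1! ≈ 0.1696.

0.1696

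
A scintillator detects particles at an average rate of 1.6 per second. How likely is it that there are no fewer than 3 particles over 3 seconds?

Over the interval, μ = 1.6 × 3 = 4.8 (3 seconds).
P(N ≥ 3) = 1 − P(N ≤ 2) = 1 − Σ_{j=0}^{2} e^(−μ) μ^j/j! ≈ 0.8575.

0.8575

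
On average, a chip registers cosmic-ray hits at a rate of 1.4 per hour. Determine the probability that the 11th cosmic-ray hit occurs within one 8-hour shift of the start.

Over the interval, μ = 1.4 × 8 = 11.2 (an 8-hour shift = 8 hours).
The 11th arrival falls in the interval iff at least 11 events occur there: P(S_11 ≤ t) = P(N ≥ 11) = 1 − P(N ≤ 10) ≈ 0.5638.

0.5638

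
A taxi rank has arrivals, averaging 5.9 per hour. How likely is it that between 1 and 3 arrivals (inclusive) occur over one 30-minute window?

Over the interval, μ = 5.9 × 0.5 = 2.95 (a 30-minute window = 0.5 hours).
P(1 ≤ N ≤ 3) = Σ_{j=1}^{3} e^(−2.95) · 2.95^j/j! ≈ 0.6061.

0.6061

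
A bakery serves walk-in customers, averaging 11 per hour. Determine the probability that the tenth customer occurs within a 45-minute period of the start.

Over the interval, μ = 11 × 0.75 = 8.25 (a 45-minute period = 0.75 hours).
The tenth arrival falls in the interval iff at least 10 events occur there: P(S_10 ≤ t) = P(N ≥ 10) = 1 − P(N ≤ 9) ≈ 0.3148.

0.3148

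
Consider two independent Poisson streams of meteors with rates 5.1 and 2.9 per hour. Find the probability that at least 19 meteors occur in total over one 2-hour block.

0.2577

Independent Poisson processes superpose: combined rate λ = 5.1 + 2.9 = 8 per hour.
Over the interval, μ = 8 × 2 = 16 (a 2-hour block = 2 hours).
P(N ≥ 19) = 1 − P(N ≤ 18) ≈ 0.2577.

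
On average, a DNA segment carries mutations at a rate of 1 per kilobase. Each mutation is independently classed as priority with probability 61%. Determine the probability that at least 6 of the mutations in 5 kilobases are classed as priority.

0.0890

Thinning: the mutations that are classed as priority themselves form a Poisson process with rate 0.61 × 1 = 0.61 per kilobase.
Over the interval, μ = 0.61 × 5 = 3.05 (5 kilobases).
P(N ≥ 6) = 1 − P(N ≤ 5) ≈ 0.0890.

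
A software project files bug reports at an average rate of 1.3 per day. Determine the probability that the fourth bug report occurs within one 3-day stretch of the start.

Over the interval, μ = 1.3 × 3 = 3.9 (a 3-day stretch = 3 days).
The fourth arrival falls in the interval iff at least 4 events occur there: P(S_4 ≤ t) = P(N ≥ 4) = 1 − P(N ≤ 3) ≈ 0.5468.

0.5468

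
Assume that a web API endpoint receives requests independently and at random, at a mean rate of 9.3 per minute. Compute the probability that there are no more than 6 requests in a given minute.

0.1808

With mean μ = 9.3 per minute,
P(N ≤ 6) = Σ_{j=0}^{6} e^(−μ) μ^j/j! ≈ 0.1808.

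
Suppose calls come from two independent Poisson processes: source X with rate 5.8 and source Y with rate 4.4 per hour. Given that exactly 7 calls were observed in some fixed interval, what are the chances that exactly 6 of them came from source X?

Given the total, each event is independently from source X with probability p = λ_X/(λ_X+λ_Y) = 5.8/10.2 ≈ 0.5686.
So K ~ Binomial(7, 5.8/10.2): P(K = 6) = C(7,6) · (5.8/10.2)^6 · (4.4/10.2)^1 ≈ 0.1021.

0.1021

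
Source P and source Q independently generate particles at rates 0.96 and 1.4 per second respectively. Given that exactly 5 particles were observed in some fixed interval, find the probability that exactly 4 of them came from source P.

Given the total, each event is independently from source P with probability p = λ_P/(λ_P+λ_Q) = 0.96/2.36 ≈ 0.4068.
So K ~ Binomial(5, 0.96/2.36): P(K = 4) = C(5,4) · (0.96/2.36)^4 · (1.4/2.36)^1 ≈ 0.0812.

0.0812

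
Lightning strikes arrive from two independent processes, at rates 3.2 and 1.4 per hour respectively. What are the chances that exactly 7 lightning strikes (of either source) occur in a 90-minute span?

0.1489

Independent Poisson processes superpose: combined rate λ = 3.2 + 1.4 = 4.6 per hour.
Over the interval, μ = 4.6 × 1.5 = 6.9 (a 90-minute span = 1.5 hours).
P(N = 7) = e^(−6.9) · 6.9^7/7! ≈ 0.1489.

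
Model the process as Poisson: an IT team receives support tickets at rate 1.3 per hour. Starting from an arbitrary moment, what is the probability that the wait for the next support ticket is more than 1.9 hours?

0.0846

The wait for the next event is exponential with rate λ = 1.3 per hour.
P(T > 1.9) = e^(−λt) = e^(−1.3 × 1.9) = e^(−2.47) ≈ 0.0846.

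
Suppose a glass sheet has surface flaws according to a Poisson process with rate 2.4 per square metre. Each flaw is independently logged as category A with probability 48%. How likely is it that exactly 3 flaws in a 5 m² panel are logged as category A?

0.1004

Thinning: the flaws that are logged as category A themselves form a Poisson process with rate 0.48 × 2.4 = 1.152 per square metre.
Over the interval, μ = 1.152 × 5 = 5.76 (a 5 m² panel = 5 square metres).
P(N = 3) = e^(−5.76) · 5.76^3/3! ≈ 0.1004.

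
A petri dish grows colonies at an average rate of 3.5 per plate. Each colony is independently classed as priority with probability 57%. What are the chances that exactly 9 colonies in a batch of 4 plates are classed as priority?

Thinning: the colonies that are classed as priority themselves form a Poisson process with rate 0.57 × 3.5 = 1.995 per plate.
Over the interval, μ = 1.995 × 4 = 7.98 (a batch of 4 plates = 4 plates).
P(N = 9) = e^(−7.98) · 7.98^9/9! ≈ 0.1238.

0.1238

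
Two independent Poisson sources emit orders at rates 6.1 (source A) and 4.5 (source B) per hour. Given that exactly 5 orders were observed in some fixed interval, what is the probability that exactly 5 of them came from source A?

0.0631

Given the total, each event is independently from source A with probability p = λ_A/(λ_A+λ_B) = 6.1/10.6 ≈ 0.5755.
So K ~ Binomial(5, 6.1/10.6): P(K = 5) = C(5,5) · (6.1/10.6)^5 · (4.5/10.6)^0 ≈ 0.0631.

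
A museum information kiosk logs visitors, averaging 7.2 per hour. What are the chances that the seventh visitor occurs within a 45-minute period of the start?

0.2983

Over the interval, μ = 7.2 × 0.75 = 5.4 (a 45-minute period = 0.75 hours).
The seventh arrival falls in the interval iff at least 7 events occur there: P(S_7 ≤ t) = P(N ≥ 7) = 1 − P(N ≤ 6) ≈ 0.2983.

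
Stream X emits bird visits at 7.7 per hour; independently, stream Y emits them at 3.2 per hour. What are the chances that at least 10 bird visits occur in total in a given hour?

Independent Poisson processes superpose: combined rate λ = 7.7 + 3.2 = 10.9 per hour.
So μ = 10.9.
P(N ≥ 10) = 1 − P(N ≤ 9) ≈ 0.6485.

0.6485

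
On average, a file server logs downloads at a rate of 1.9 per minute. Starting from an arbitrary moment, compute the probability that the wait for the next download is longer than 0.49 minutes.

The wait for the next event is exponential with rate λ = 1.9 per minute.
P(T > 0.49) = e^(−λt) = e^(−1.9 × 0.49) = e^(−0.931) ≈ 0.3942.

0.3942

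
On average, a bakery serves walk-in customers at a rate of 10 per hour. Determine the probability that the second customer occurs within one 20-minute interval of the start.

0.8454

Over the interval, μ = 10 × 1/3 ≈ 3.33333 (a 20-minute interval = 1/3 hours).
The second arrival falls in the interval iff at least 2 events occur there: P(S_2 ≤ t) = P(N ≥ 2) = 1 − P(N ≤ 1) ≈ 0.8454.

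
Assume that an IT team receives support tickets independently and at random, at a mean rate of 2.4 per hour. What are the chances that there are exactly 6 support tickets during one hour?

With mean μ = 2.4 per hour,
P(N = 6) = e^(−μ) μ^6/6! = e^(−2.4) · 2.4^6/720 ≈ 0.0241.

0.0241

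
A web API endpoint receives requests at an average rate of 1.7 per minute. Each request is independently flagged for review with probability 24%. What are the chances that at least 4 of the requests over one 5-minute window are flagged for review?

0.1502

Thinning: the requests that are flagged for review themselves form a Poisson process with rate 0.24 × 1.7 = 0.408 per minute.
Over the interval, μ = 0.408 × 5 = 2.04 (a 5-minute window = 5 minutes).
P(N ≥ 4) = 1 − P(N ≤ 3) ≈ 0.1502.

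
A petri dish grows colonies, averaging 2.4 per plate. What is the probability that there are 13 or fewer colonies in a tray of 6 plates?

0.4227

Over the interval, μ = 2.4 × 6 = 14.4 (a tray of 6 plates = 6 plates).
P(N ≤ 13) = Σ_{j=0}^{13} e^(−μ) μ^j/j! ≈ 0.4227.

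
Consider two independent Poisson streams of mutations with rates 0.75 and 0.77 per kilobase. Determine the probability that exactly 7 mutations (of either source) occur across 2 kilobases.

Independent Poisson processes superpose: combined rate λ = 0.75 + 0.77 = 1.52 per kilobase.
Over the interval, μ = 1.52 × 2 = 3.04 (2 kilobases).
P(N = 7) = e^(−3.04) · 3.04^7/7! ≈ 0.0228.

0.0228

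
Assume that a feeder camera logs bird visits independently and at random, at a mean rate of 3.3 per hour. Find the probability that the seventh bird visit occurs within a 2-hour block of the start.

0.4892

Over the interval, μ = 3.3 × 2 = 6.6 (a 2-hour block = 2 hours).
The seventh arrival falls in the interval iff at least 7 events occur there: P(S_7 ≤ t) = P(N ≥ 7) = 1 − P(N ≤ 6) ≈ 0.4892.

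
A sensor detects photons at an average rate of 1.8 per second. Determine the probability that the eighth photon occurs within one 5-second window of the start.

0.6761

Over the interval, μ = 1.8 × 5 = 9 (a 5-second window = 5 seconds).
The eighth arrival falls in the interval iff at least 8 events occur there: P(S_8 ≤ t) = P(N ≥ 8) = 1 − P(N ≤ 7) ≈ 0.6761.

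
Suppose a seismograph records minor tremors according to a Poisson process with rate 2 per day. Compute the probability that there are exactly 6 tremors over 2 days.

Over the interval, μ = 2 × 2 = 4 (2 days).
P(N = 6) = e^(−μ) μ^6/6! = e^(−4) · 4^6/720 ≈ 0.1042.

0.1042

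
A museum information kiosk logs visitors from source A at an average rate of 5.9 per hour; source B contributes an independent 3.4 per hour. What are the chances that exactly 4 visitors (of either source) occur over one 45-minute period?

0.0922

Independent Poisson processes superpose: combined rate λ = 5.9 + 3.4 = 9.3 per hour.
Over the interval, μ = 9.3 × 0.75 = 6.975 (a 45-minute period = 0.75 hours).
P(N = 4) = e^(−6.975) · 6.975^4/4! ≈ 0.0922.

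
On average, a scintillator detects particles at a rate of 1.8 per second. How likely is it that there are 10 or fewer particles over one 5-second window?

Over the interval, μ = 1.8 × 5 = 9 (a 5-second window = 5 seconds).
P(N ≤ 10) = Σ_{j=0}^{10} e^(−μ) μ^j/j! ≈ 0.7060.

0.7060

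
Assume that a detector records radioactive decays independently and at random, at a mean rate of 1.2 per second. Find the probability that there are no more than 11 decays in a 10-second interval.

0.4616

Over the interval, μ = 1.2 × 10 = 12 (a 10-second interval = 10 seconds).
P(N ≤ 11) = Σ_{j=0}^{11} e^(−μ) μ^j/j! ≈ 0.4616.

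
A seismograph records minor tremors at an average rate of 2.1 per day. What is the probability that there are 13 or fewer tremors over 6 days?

0.6169

Over the interval, μ = 2.1 × 6 = 12.6 (6 days).
P(N ≤ 13) = Σ_{j=0}^{13} e^(−μ) μ^j/j! ≈ 0.6169.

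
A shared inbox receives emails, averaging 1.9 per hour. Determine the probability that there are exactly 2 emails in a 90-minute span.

0.2349

Over the interval, μ = 1.9 × 1.5 = 2.85 (a 90-minute span = 1.5 hours).
P(N = 2) = e^(−μ) μ^2/2! = e^(−2.85) · 2.85^2/2 ≈ 0.2349.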